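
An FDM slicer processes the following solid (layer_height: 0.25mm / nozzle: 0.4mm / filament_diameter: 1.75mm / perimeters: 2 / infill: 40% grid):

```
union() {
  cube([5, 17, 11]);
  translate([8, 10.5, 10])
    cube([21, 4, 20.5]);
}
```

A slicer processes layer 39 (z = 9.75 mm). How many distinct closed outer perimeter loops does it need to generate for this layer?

1

At z = 9.75 mm: the cube (footprint 5×17) is included at this height; the cube at (8, 10.5) is absent (z outside [10, 30.5]); Merging all regions: only the 5×17 cube is present, so the union is just that shape — 1 connected region. The result has 1 disconnected region.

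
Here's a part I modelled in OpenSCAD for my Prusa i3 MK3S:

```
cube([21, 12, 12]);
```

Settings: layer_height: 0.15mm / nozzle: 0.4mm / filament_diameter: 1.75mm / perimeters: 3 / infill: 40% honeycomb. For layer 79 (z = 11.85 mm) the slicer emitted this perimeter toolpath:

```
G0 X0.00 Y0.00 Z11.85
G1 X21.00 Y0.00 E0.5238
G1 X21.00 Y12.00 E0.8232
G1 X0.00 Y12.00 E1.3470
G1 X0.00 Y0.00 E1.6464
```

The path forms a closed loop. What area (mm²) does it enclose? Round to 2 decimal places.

252.00 mm²

Apply the shoelace formula to the sequence of (X, Y) vertices; enclosed area = 252.00 mm².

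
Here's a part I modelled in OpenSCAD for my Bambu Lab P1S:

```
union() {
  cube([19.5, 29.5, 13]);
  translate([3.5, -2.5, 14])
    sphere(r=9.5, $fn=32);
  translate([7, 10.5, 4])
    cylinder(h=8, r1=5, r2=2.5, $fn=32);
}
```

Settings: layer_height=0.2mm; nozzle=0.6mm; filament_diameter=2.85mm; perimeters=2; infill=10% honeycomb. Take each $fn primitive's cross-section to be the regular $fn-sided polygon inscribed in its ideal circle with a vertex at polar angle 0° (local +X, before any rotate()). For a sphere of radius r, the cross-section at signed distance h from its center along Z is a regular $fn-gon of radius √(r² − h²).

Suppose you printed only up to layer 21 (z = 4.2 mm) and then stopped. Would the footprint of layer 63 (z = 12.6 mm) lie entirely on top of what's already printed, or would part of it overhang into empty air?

part overhangs

Compare the two slices. At z = 4.2: the 19.5×29.5 cube contributes its full rectangle (area 575.25 mm²); the sphere at (3.5, -2.5) is not intersected at this z (|z−center|=9.800 > r=9.5); the cone at (7, 10.5) (r1=5→r2=2.5) has section circumradius 4.938 here — a regular 32-gon (area = (32/2)·4.938²·sin(360°/32) = 76.10 mm²); Combining (union): the cone at (7, 10.5) lies entirely inside the 19.5×29.5 cube, so the union is just the 19.5×29.5 cube — area = 575.25 mm². At z = 12.6: the cube (footprint 19.5×29.5) is included at this height (area 575.25 mm²); the r=9.5 sphere at (3.5, -2.5) slices to a regular 32-gon of circumradius 9.396 (√(r²−h²) with h=1.4 from center) (area = (32/2)·9.396²·sin(360°/32) = 275.59 mm²); the cone at (7, 10.5) is absent (z outside [4, 12]); Combining (union): the regions partially overlap — summed areas 850.84 mm² minus the doubly-counted overlap 69.01 mm² gives 781.83 mm² — area = 781.83 mm². Checking containment: at z = 12.6 the cross-section extends beyond the z = 4.2 cross-section by about 206.58 mm².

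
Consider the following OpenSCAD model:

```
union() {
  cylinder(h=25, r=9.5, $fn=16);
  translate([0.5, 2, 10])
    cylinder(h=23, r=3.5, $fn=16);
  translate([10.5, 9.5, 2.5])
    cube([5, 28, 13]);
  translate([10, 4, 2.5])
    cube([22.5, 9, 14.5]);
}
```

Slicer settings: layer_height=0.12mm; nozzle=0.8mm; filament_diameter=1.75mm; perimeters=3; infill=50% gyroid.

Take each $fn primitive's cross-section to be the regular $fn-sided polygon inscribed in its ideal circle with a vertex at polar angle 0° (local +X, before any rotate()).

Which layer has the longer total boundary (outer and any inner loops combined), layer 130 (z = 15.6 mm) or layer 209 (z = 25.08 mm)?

layer 130 (z = 15.6 mm)

Layer 130 (z = 15.6): the r=9.5 cylinder gives a regular 16-gon of circumradius 9.5 (constant along its height) (perimeter = 2·16·9.500·sin(180°/16) = 59.31 mm); the r=3.5 cylinder at (0.5, 2) gives a regular 16-gon of circumradius 3.5 (constant along its height) (perimeter = 2·16·3.500·sin(180°/16) = 21.85 mm); the cube at (10.5, 9.5) is absent (z outside [2.5, 15.5]); the 22.5×9 cube at (10, 4) contributes its full rectangle (perimeter 63.00 mm); Combining (union): the regions partially overlap (shared area 37.50 mm²), so the edge portions inside another operand are dropped and the merged outline is re-measured after clipping — boundary = 122.31 mm. So its perimeter = 122.31 mm. Layer 209 (z = 25.08): the cylinder is not intersected at this z (z outside [0, 25]); the r=3.5 cylinder at (0.5, 2) contributes a regular 16-gon of circumradius 3.5 (perimeter = 2·16·3.500·sin(180°/16) = 21.85 mm); the cube at (10.5, 9.5) does not reach this height (z outside [2.5, 15.5]); the cube at (10, 4) does not reach this height (z outside [2.5, 17]); Merging all regions: only the r=3.5 cylinder at (0.5, 2) is present, so the union is just that shape — boundary = 21.85 mm. So its perimeter = 21.85 mm. Layer 130 is larger (122.31 vs 21.85 mm).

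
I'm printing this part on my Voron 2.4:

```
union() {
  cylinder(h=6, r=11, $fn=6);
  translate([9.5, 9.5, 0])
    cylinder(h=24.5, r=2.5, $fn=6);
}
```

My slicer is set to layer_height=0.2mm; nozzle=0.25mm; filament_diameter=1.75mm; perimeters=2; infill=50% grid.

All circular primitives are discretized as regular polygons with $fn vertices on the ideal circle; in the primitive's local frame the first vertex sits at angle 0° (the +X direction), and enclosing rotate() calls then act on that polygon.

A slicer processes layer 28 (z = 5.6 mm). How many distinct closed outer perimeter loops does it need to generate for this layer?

At z = 5.6 mm: the r=11 cylinder contributes a regular 6-gon of circumradius 11; the r=2.5 cylinder at (9.5, 9.5) contributes a regular 6-gon of circumradius 2.5; Merging all regions: the 2 present regions are separate (no shared area or edge), so areas and boundary lengths simply add and each stays a separate island — 2 connected regions. The result has 2 disconnected regions.

2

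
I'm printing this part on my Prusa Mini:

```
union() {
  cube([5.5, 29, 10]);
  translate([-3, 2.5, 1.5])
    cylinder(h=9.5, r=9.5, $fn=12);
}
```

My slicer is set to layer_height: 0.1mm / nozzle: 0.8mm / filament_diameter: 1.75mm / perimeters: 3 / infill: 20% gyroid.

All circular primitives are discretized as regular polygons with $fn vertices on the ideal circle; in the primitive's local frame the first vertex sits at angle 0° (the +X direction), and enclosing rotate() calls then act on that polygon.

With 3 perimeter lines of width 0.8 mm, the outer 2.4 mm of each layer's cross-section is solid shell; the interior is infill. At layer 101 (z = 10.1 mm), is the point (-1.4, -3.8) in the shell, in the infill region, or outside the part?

At z = 10.1 mm: the cube is not intersected at this z (z outside [0, 10]); the cylinder at (-3, 2.5): section is a regular 12-gon, circumradius r=9.5; Merging all regions: only the r=9.5 cylinder at (-3, 2.5) is present, so the union is just that shape — 1 connected region. Overall, the cross-section is a single solid region. The nearest boundary edge runs (-3.00, -7.00)→(1.75, -5.73); distance from the point to it = 2.68 mm. The point is inside the cross-section and 2.68 mm from the nearest boundary — more than the 2.4 mm shell width (3 × 0.8), so it's in the infill interior.

infill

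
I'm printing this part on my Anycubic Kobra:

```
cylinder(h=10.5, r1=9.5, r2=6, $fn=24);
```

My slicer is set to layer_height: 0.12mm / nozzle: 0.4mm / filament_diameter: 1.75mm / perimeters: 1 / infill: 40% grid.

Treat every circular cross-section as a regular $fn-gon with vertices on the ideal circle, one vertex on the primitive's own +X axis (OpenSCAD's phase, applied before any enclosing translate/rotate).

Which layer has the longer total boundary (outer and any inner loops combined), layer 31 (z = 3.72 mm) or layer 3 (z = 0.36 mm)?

layer 3 (z = 0.36 mm)

Layer 31 (z = 3.72): the cone (r1=9.5→r2=6) has section circumradius 8.260 here — a regular 24-gon (perimeter = 2·24·8.260·sin(180°/24) = 51.75 mm). So its perimeter = 51.75 mm. Layer 3 (z = 0.36): the cone contributes a regular 24-gon of circumradius 9.380 (interpolated between r1=9.5 and r2=6 at t=0.034) (perimeter = 2·24·9.380·sin(180°/24) = 58.77 mm). So its perimeter = 58.77 mm. Layer 3 is larger (58.77 vs 51.75 mm).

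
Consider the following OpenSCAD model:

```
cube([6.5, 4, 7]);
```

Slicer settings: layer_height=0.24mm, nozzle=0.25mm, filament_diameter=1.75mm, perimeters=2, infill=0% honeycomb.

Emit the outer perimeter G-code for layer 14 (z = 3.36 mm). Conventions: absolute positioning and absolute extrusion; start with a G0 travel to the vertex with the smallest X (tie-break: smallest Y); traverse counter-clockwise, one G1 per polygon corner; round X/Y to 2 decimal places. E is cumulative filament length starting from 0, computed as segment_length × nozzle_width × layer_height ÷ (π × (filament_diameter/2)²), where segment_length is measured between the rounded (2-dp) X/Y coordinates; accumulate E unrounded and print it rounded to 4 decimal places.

G0 X0.00 Y0.00 Z3.36
G1 X6.50 Y0.00 E0.1621
G1 X6.50 Y4.00 E0.2619
G1 X0.00 Y4.00 E0.4241
G1 X0.00 Y0.00 E0.5238

At z = 3.36 mm: the cube is present — its section is the full 6.5×4 rectangle. The outline is a single polygon with 4 vertices. Extrusion per mm of travel: 0.25 × 0.24 / (π × 0.875²) = 0.024945. Accumulating E over each segment gives final E = 0.5238.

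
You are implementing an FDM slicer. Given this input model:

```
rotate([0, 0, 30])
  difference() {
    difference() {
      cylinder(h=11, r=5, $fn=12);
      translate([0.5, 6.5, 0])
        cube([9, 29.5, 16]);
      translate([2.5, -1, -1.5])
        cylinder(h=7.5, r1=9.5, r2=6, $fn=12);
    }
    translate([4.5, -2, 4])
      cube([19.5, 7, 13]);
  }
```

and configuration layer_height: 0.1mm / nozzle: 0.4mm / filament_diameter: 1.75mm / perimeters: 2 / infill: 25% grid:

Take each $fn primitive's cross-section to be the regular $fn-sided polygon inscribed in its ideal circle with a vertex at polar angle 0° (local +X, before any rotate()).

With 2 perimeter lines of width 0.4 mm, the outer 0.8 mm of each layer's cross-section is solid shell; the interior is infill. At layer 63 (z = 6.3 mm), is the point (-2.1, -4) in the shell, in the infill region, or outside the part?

shell

At z = 6.3 mm: the cylinder: section is a regular 12-gon, circumradius r=5; the cube at (0.5, 6.5) is present — its section is the full 9×29.5 rectangle; the cone at (2.5, -1) does not reach this height (z outside [-1.5, 6]); Taking the first minus the rest: starting from the r=5 cylinder, the 9×29.5 cube at (0.5, 6.5) misses the remaining region (no effect) — 1 connected region; the 19.5×7 cube at (4.5, -2) contributes its full rectangle; Taking the first minus the rest: starting from the result so far, the 19.5×7 cube at (4.5, -2) partially overlaps it — only the 0.93 mm² overlap (of its 136.50 mm²) is removed, clipping the outline — 1 connected region; (rotated 30° about Z; rotation is an isometry so areas/perimeters/island counts are preserved). Overall, the cross-section is a single solid region. Undo the 30° rotation: the query point maps to (-3.819, -2.414) in the un-rotated model frame. The nearest boundary edge runs (-2.50, -4.33)→(-4.33, -2.50); distance from the point to it = 0.42 mm. The point is inside the cross-section, 0.42 mm from the nearest boundary — within the 0.8 mm shell band (2 × 0.4).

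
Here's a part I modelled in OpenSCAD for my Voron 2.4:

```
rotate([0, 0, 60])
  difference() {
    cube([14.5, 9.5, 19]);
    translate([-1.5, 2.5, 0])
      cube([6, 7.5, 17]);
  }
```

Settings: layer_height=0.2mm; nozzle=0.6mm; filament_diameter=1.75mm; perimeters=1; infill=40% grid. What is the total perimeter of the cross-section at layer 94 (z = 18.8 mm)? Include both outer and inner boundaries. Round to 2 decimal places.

At z = 18.8 mm: the cube (footprint 14.5×9.5) is included at this height (perimeter 48.00 mm); the cube at (-1.5, 2.5) is absent (z outside [0, 17]); After the difference (first − rest): none of the subtracted shapes is present at this height, so the 14.5×9.5 cube is unchanged — boundary = 48.00 mm; (rotated 60° about Z; rotation is an isometry so areas/perimeters/island counts are preserved). Overall, the cross-section is a single solid region. Total boundary length (outer) = 48.00 mm.

48.00 mm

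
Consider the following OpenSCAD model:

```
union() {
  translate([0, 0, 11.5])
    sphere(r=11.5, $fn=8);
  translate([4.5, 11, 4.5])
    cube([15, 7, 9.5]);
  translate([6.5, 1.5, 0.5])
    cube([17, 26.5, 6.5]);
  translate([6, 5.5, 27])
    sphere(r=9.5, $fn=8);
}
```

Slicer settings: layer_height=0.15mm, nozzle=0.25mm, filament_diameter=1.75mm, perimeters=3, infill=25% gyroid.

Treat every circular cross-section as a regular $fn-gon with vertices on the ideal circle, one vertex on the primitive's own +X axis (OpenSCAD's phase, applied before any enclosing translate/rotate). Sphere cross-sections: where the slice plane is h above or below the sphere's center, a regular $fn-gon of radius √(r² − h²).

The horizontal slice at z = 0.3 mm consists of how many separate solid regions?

At z = 0.3 mm: the r=11.5 sphere slices to a regular 8-gon of circumradius 2.610 (√(r²−h²) with h=11.2 from center); the cube at (4.5, 11) is not intersected at this z (z outside [4.5, 14]); the cube at (6.5, 1.5) is absent (z outside [0.5, 7]); the sphere at (6, 5.5) is absent (|z−center|=26.700 > r=9.5); Taking the union: only the r=11.5 sphere is present, so the union is just that shape — 1 connected region. The result has 1 disconnected region.

1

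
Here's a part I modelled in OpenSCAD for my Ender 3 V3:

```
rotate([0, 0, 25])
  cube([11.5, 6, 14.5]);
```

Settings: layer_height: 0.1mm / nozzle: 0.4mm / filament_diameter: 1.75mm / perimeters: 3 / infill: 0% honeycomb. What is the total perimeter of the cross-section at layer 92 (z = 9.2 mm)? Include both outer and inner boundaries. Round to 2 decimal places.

At z = 9.2 mm: the 11.5×6 cube contributes its full rectangle (perimeter 35.00 mm); (rotated 25° about Z; rotation is an isometry so areas/perimeters/island counts are preserved). Overall, the cross-section is a single solid region. Total boundary length (outer) = 35.00 mm.

35.00 mm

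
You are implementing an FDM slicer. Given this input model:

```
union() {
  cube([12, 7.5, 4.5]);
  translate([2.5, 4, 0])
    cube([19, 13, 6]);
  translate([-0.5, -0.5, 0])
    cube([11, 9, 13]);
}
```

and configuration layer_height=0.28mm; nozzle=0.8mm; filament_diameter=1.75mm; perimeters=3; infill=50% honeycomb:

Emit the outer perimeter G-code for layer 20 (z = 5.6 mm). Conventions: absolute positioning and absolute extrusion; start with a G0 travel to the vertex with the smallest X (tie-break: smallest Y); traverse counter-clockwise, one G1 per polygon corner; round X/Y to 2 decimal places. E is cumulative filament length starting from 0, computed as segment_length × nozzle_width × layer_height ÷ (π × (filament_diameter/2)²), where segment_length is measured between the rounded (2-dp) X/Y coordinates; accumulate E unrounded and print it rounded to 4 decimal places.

G0 X-0.50 Y-0.50 Z5.60
G1 X10.50 Y-0.50 E1.0244
G1 X10.50 Y4.00 E1.4435
G1 X21.50 Y4.00 E2.4679
G1 X21.50 Y17.00 E3.6786
G1 X2.50 Y17.00 E5.4480
G1 X2.50 Y8.50 E6.2396
G1 X-0.50 Y8.50 E6.5190
G1 X-0.50 Y-0.50 E7.3571

At z = 5.6 mm: the cube is absent (z outside [0, 4.5]); the 19×13 cube at (2.5, 4) contributes its full rectangle; the cube at (-0.5, -0.5) is present — its section is the full 11×9 rectangle; Merging all regions: the regions partially overlap (shared area 36.00 mm²), so overlapping operands fuse into one piece — 1 connected region. The outline is a single polygon with 8 vertices. Extrusion per mm of travel: 0.8 × 0.28 / (π × 0.875²) = 0.093128. Accumulating E over each segment gives final E = 7.3571.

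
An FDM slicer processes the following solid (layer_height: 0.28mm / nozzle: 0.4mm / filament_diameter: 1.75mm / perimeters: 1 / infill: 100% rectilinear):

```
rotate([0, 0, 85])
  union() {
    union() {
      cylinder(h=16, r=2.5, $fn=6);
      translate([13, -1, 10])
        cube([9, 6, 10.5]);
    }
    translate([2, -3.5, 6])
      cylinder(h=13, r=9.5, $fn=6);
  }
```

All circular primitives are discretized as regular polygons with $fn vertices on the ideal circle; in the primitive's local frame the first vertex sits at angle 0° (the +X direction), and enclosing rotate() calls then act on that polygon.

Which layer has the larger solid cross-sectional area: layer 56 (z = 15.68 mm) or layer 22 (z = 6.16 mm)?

layer 56 (z = 15.68 mm)

Layer 56 (z = 15.68): the r=2.5 cylinder gives a regular 6-gon of circumradius 2.5 (constant along its height) (area = (6/2)·2.500²·sin(360°/6) = 16.24 mm²); the 9×6 cube at (13, -1) contributes its full rectangle (area 54.00 mm²); Combining (union): the 2 present regions are separate (no shared area or edge), so areas and boundary lengths simply add and each stays a separate island — area = 70.24 mm²; the r=9.5 cylinder at (2, -3.5) contributes a regular 6-gon of circumradius 9.5 (area = (6/2)·9.500²·sin(360°/6) = 234.48 mm²); Combining (union): the regions partially overlap — summed areas 304.71 mm² minus the doubly-counted overlap 16.24 mm² gives 288.48 mm² — area = 288.48 mm²; (whole slice rotated 85° about Z — lengths, areas and connectivity unchanged). So its area = 288.48 mm². Layer 22 (z = 6.16): the r=2.5 cylinder gives a regular 6-gon of circumradius 2.5 (constant along its height) (area = (6/2)·2.500²·sin(360°/6) = 16.24 mm²); the cube at (13, -1) is not intersected at this z (z outside [10, 20.5]); Taking the union: only the r=2.5 cylinder is present, so the union is just that shape — area = 16.24 mm²; the cylinder at (2, -3.5): section is a regular 6-gon, circumradius r=9.5 (area = (6/2)·9.500²·sin(360°/6) = 234.48 mm²); Taking the union: the result so far lies entirely inside the r=9.5 cylinder at (2, -3.5), so the union is just the r=9.5 cylinder at (2, -3.5) — area = 234.48 mm²; (whole slice rotated 85° about Z — lengths, areas and connectivity unchanged). So its area = 234.48 mm². Layer 56 is larger (288.48 vs 234.48 mm²).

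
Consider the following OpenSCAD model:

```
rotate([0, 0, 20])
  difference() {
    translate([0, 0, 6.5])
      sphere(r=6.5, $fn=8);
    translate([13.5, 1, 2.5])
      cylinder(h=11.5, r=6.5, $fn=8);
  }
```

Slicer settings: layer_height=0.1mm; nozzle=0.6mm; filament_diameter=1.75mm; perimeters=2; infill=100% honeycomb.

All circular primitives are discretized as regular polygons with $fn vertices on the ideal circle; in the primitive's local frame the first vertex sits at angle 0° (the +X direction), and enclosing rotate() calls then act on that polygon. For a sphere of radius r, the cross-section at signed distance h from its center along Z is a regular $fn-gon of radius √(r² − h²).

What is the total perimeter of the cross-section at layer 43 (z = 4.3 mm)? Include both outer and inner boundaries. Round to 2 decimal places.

37.45 mm

At z = 4.3 mm: the r=6.5 sphere slices to a regular 8-gon of circumradius 6.116 (√(r²−h²) with h=2.2 from center) (perimeter = 2·8·6.116·sin(180°/8) = 37.45 mm); the r=6.5 cylinder at (13.5, 1) gives a regular 8-gon of circumradius 6.5 (constant along its height) (perimeter = 2·8·6.500·sin(180°/8) = 39.80 mm); After the difference (first − rest): starting from the r=6.5 sphere, the r=6.5 cylinder at (13.5, 1) misses the remaining region (no effect) — boundary = 37.45 mm; (whole slice rotated 20° about Z — lengths, areas and connectivity unchanged). Overall, the cross-section is a single solid region. Total boundary length (outer) = 37.45 mm.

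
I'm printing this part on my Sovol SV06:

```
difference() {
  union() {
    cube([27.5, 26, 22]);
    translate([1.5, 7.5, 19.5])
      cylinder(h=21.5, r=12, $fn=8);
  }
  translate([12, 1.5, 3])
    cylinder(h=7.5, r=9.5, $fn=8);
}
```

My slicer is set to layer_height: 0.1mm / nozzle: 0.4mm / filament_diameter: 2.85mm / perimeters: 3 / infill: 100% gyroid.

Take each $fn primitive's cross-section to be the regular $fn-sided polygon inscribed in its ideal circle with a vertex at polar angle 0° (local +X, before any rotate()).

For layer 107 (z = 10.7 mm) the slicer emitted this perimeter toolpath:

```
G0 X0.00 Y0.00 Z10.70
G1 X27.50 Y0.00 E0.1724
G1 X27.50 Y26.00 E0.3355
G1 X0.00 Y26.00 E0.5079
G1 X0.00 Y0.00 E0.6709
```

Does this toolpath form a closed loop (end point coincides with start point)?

Start point (G0): (0.00, 0.00). End point (last G1): the path returns to the start — closed.

yes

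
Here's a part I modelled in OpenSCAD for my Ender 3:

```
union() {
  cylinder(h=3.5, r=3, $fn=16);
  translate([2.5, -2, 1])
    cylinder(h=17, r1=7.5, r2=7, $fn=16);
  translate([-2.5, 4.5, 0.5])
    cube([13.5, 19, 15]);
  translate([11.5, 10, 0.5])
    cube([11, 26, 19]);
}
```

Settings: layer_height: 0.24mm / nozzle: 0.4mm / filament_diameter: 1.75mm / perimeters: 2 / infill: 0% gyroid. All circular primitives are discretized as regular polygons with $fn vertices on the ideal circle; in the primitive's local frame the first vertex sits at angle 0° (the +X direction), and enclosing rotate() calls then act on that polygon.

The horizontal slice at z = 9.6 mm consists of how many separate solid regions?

2

At z = 9.6 mm: the cylinder is not intersected at this z (z outside [0, 3.5]); the cone at (2.5, -2) contributes a regular 16-gon of circumradius 7.247 (interpolated between r1=7.5 and r2=7 at t=0.506); the cube at (-2.5, 4.5) is present — its section is the full 13.5×19 rectangle; the cube at (11.5, 10) is present — its section is the full 11×26 rectangle; Taking the union: the regions partially overlap (shared area 2.67 mm²), so overlapping operands fuse into one piece — 2 connected regions. The result has 2 disconnected regions.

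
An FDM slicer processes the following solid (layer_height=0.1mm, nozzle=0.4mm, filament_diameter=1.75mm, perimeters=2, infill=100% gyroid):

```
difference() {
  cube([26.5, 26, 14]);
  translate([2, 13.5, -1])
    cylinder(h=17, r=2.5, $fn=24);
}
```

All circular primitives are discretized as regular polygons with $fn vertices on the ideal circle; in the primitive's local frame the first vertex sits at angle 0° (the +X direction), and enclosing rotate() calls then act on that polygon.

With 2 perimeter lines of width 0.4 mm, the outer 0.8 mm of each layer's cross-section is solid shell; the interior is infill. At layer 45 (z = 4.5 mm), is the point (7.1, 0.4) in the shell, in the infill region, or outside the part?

At z = 4.5 mm: the cube is present — its section is the full 26.5×26 rectangle; the r=2.5 cylinder at (2, 13.5) gives a regular 24-gon of circumradius 2.5 (constant along its height); Taking the first minus the rest: starting from the 26.5×26 cube, the r=2.5 cylinder at (2, 13.5) partially overlaps it — only the 18.43 mm² overlap (of its 19.41 mm²) is removed, clipping the outline — 1 connected region. Overall, the cross-section is a single solid region. The nearest boundary edge runs (26.50, 0.00)→(0.00, 0.00); distance from the point to it = 0.40 mm. The point is inside the cross-section, 0.40 mm from the nearest boundary — within the 0.8 mm shell band (2 × 0.4).

shell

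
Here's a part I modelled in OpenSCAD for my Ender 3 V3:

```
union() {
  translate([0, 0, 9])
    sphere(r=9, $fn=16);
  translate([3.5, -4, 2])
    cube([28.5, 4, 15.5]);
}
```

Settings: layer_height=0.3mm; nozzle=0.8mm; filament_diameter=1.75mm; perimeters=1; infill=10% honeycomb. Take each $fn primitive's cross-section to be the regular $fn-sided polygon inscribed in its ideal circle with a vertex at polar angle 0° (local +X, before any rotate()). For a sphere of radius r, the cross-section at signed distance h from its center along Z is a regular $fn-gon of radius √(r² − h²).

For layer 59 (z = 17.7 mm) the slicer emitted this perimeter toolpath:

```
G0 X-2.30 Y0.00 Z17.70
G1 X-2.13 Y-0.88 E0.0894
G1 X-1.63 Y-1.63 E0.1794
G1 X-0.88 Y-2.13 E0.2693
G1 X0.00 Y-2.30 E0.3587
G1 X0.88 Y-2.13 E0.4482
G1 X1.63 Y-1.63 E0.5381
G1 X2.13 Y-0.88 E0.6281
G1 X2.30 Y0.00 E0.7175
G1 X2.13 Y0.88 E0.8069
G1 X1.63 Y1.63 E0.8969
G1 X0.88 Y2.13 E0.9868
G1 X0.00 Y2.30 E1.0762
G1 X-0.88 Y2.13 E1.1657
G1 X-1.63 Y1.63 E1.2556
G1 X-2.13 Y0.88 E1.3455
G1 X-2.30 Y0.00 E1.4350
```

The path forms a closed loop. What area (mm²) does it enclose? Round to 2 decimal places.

Apply the shoelace formula to the sequence of (X, Y) vertices; enclosed area = 16.25 mm².

16.25 mm²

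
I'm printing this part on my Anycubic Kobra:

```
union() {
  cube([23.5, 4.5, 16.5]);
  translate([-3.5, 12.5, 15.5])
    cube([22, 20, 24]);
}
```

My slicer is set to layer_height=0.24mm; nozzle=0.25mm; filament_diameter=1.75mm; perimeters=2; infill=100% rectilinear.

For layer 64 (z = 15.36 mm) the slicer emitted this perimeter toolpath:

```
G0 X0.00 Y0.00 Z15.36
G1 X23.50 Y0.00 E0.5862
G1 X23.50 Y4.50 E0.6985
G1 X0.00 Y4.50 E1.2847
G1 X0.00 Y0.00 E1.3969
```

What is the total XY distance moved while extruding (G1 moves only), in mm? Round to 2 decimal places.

56.00 mm

Sum the Euclidean lengths of each G1 segment: total = 56.00 mm.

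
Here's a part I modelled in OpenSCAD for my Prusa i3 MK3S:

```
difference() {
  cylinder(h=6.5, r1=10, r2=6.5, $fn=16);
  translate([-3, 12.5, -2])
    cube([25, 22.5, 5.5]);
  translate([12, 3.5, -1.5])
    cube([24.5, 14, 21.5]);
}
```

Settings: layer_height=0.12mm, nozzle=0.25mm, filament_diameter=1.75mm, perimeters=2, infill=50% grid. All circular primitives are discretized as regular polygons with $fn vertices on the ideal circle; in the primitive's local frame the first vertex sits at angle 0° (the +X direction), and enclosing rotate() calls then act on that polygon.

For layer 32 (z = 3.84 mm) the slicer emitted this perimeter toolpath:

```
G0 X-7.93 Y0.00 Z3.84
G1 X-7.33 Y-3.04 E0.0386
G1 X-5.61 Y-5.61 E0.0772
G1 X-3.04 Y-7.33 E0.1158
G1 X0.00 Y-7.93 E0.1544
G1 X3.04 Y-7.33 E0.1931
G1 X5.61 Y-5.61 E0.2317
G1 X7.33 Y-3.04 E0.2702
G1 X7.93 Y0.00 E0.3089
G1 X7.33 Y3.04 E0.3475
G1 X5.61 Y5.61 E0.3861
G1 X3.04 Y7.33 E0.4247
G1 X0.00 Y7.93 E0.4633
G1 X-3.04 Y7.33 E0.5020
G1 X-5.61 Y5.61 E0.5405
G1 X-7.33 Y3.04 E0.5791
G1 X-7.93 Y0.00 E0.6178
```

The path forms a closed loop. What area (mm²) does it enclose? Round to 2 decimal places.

Apply the shoelace formula to the sequence of (X, Y) vertices; enclosed area = 192.70 mm².

192.70 mm²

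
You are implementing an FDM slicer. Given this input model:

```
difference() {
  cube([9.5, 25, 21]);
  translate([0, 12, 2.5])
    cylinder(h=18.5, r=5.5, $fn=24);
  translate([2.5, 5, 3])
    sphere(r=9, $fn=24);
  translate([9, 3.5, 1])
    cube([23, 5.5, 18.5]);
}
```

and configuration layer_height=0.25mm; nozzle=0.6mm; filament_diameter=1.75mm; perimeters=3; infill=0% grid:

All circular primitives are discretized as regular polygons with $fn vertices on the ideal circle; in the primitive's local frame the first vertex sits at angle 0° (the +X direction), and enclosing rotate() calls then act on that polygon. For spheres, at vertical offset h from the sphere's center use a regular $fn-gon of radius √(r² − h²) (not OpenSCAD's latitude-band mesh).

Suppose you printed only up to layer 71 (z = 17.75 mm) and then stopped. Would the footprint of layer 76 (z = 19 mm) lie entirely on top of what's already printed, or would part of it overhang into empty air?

entirely on top

Compare the two slices. At z = 17.75: the cube (footprint 9.5×25) is included at this height (area 237.50 mm²); the cylinder at (0, 12): section is a regular 24-gon, circumradius r=5.5 (area = (24/2)·5.500²·sin(360°/24) = 93.95 mm²); the sphere at (2.5, 5) does not reach this height (|z−center|=14.750 > r=9); the cube at (9, 3.5) is present — its section is the full 23×5.5 rectangle (area 126.50 mm²); Taking the first minus the rest: starting from the 9.5×25 cube (237.50 mm²), the r=5.5 cylinder at (0, 12) partially overlaps it — only the 46.98 mm² overlap (of its 93.95 mm²) is removed, clipping the outline; the 23×5.5 cube at (9, 3.5) partially overlaps it — only the 2.75 mm² overlap (of its 126.50 mm²) is removed, clipping the outline — area = 187.77 mm². At z = 19: the cube is present — its section is the full 9.5×25 rectangle (area 237.50 mm²); the r=5.5 cylinder at (0, 12) gives a regular 24-gon of circumradius 5.5 (constant along its height) (area = (24/2)·5.500²·sin(360°/24) = 93.95 mm²); the sphere at (2.5, 5) is absent (|z−center|=16.000 > r=9); the cube at (9, 3.5) (footprint 23×5.5) is included at this height (area 126.50 mm²); After the difference (first − rest): starting from the 9.5×25 cube (237.50 mm²), the r=5.5 cylinder at (0, 12) partially overlaps it — only the 46.98 mm² overlap (of its 93.95 mm²) is removed, clipping the outline; the 23×5.5 cube at (9, 3.5) partially overlaps it — only the 2.75 mm² overlap (of its 126.50 mm²) is removed, clipping the outline — area = 187.77 mm². Checking containment: the cross-section at z = 19 is a subset of the cross-section at z = 17.75.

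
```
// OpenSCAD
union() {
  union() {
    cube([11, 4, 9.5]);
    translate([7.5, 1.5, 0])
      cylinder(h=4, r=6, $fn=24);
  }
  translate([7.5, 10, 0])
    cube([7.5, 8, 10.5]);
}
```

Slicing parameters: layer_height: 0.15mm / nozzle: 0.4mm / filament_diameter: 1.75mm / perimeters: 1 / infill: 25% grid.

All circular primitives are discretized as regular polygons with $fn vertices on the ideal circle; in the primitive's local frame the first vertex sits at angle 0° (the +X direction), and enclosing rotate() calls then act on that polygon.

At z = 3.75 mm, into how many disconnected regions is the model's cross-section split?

At z = 3.75 mm: the cube (footprint 11×4) is included at this height; the r=6 cylinder at (7.5, 1.5) gives a regular 24-gon of circumradius 6 (constant along its height); Combining (union): the regions partially overlap (shared area 37.31 mm²), so overlapping operands fuse into one piece — 1 connected region; the cube at (7.5, 10) (footprint 7.5×8) is included at this height; Combining (union): the 2 present regions are separate (no shared area or edge), so areas and boundary lengths simply add and each stays a separate island — 2 connected regions. The result has 2 disconnected regions.

2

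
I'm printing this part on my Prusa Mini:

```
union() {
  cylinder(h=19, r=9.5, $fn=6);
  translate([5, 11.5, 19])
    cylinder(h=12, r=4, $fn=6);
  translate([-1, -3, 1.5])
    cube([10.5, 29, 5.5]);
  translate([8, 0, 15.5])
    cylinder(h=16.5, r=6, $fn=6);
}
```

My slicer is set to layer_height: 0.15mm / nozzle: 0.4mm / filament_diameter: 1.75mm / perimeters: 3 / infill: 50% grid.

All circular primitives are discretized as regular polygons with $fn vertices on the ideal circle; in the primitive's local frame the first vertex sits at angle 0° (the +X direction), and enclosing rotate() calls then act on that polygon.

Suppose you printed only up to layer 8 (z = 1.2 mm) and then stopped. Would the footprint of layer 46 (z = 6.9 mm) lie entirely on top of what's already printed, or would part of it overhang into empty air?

Compare the two slices. At z = 1.2: the cylinder: section is a regular 6-gon, circumradius r=9.5 (area = (6/2)·9.500²·sin(360°/6) = 234.48 mm²); the cylinder at (5, 11.5) is not intersected at this z (z outside [19, 31]); the cube at (-1, -3) is absent (z outside [1.5, 7]); the cylinder at (8, 0) is absent (z outside [15.5, 32]); Combining (union): only the r=9.5 cylinder is present, so the union is just that shape — area = 234.48 mm². At z = 6.9: the cylinder: section is a regular 6-gon, circumradius r=9.5 (area = (6/2)·9.500²·sin(360°/6) = 234.48 mm²); the cylinder at (5, 11.5) does not reach this height (z outside [19, 31]); the 10.5×29 cube at (-1, -3) contributes its full rectangle (area 304.50 mm²); the cylinder at (8, 0) is absent (z outside [15.5, 32]); Taking the union: the regions partially overlap — summed areas 538.98 mm² minus the doubly-counted overlap 95.75 mm² gives 443.23 mm² — area = 443.23 mm². Checking containment: at z = 6.9 the cross-section extends beyond the z = 1.2 cross-section by about 208.75 mm².

part overhangs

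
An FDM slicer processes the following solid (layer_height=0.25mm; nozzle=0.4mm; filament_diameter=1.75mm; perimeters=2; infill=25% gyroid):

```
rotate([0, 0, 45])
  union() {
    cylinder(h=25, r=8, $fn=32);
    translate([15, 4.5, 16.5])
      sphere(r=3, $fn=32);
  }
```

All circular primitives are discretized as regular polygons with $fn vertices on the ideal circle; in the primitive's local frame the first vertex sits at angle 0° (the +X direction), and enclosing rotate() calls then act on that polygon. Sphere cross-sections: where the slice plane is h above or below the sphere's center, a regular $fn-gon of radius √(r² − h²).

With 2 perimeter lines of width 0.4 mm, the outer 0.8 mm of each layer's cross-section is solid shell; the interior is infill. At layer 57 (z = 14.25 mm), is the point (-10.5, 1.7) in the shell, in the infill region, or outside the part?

outside

At z = 14.25 mm: the cylinder: section is a regular 32-gon, circumradius r=8; the r=3 sphere at (15, 4.5) slices to a regular 32-gon of circumradius 1.984 (√(r²−h²) with h=2.25 from center); Merging all regions: the 2 present regions are separate (no shared area or edge), so areas and boundary lengths simply add and each stays a separate island — 2 connected regions; (whole slice rotated 45° about Z — lengths, areas and connectivity unchanged). Overall, the cross-section has 2 separate islands. Undo the 45° rotation: the query point maps to (-6.223, 8.627) in the un-rotated model frame. The nearest boundary edge runs (-5.66, 5.66)→(-4.44, 6.65); distance from the point to it = 2.65 mm. The point is not inside any of the regions above, so it lies outside the cross-section (2.65 mm from the nearest boundary).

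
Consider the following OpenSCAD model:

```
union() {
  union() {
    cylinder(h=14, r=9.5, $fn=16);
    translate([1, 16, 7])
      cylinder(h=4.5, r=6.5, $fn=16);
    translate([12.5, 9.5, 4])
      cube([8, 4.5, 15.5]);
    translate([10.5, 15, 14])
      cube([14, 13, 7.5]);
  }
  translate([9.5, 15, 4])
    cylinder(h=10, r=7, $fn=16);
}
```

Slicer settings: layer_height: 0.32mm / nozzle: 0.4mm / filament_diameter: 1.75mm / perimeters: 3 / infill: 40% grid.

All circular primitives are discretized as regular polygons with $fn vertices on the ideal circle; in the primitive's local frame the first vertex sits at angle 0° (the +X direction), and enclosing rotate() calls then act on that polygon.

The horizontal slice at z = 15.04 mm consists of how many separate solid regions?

At z = 15.04 mm: the cylinder does not reach this height (z outside [0, 14]); the cylinder at (1, 16) does not reach this height (z outside [7, 11.5]); the 8×4.5 cube at (12.5, 9.5) contributes its full rectangle; the 14×13 cube at (10.5, 15) contributes its full rectangle; Taking the union: the 2 present regions are separate (no shared area or edge), so areas and boundary lengths simply add and each stays a separate island — 2 connected regions; the cylinder at (9.5, 15) is absent (z outside [4, 14]); Taking the union: only the result so far is present, so the union is just that shape — 2 connected regions. The result has 2 disconnected regions.

2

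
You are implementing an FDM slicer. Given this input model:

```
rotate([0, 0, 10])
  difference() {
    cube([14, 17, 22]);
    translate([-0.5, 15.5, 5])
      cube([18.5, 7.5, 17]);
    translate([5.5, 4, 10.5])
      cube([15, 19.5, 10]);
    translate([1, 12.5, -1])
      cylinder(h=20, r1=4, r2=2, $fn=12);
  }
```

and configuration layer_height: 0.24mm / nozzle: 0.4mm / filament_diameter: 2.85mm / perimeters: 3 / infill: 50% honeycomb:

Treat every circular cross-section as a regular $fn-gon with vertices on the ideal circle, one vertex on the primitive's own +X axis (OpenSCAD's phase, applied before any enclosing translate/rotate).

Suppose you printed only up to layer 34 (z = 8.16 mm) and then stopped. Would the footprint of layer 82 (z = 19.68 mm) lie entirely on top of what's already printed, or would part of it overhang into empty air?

part overhangs

Compare the two slices. At z = 8.16: the 14×17 cube contributes its full rectangle (area 238.00 mm²); the cube at (-0.5, 15.5) (footprint 18.5×7.5) is included at this height (area 138.75 mm²); the cube at (5.5, 4) is not intersected at this z (z outside [10.5, 20.5]); the cone at (1, 12.5) contributes a regular 12-gon of circumradius 3.084 (interpolated between r1=4 and r2=2 at t=0.458) (area = (12/2)·3.084²·sin(360°/12) = 28.53 mm²); After the difference (first − rest): starting from the 14×17 cube (238.00 mm²), the 18.5×7.5 cube at (-0.5, 15.5) partially overlaps it — only the 21.00 mm² overlap (of its 138.75 mm²) is removed, clipping the outline; the cone at (1, 12.5) partially overlaps it — only the 20.14 mm² overlap (of its 28.53 mm²) is removed, clipping the outline — area = 196.86 mm²; (whole slice rotated 10° about Z — lengths, areas and connectivity unchanged). At z = 19.68: the 14×17 cube contributes its full rectangle (area 238.00 mm²); the cube at (-0.5, 15.5) is present — its section is the full 18.5×7.5 rectangle (area 138.75 mm²); the 15×19.5 cube at (5.5, 4) contributes its full rectangle (area 292.50 mm²); the cone at (1, 12.5) is absent (z outside [-1, 19]); Subtracting the remaining from the first: starting from the 14×17 cube (238.00 mm²), the 18.5×7.5 cube at (-0.5, 15.5) partially overlaps it — only the 21.00 mm² overlap (of its 138.75 mm²) is removed, clipping the outline; the 15×19.5 cube at (5.5, 4) partially overlaps it — only the 97.75 mm² overlap (of its 292.50 mm²) is removed, clipping the outline — area = 119.25 mm²; (whole slice rotated 10° about Z — lengths, areas and connectivity unchanged). Checking containment: at z = 19.68 the cross-section extends beyond the z = 8.16 cross-section by about 20.14 mm².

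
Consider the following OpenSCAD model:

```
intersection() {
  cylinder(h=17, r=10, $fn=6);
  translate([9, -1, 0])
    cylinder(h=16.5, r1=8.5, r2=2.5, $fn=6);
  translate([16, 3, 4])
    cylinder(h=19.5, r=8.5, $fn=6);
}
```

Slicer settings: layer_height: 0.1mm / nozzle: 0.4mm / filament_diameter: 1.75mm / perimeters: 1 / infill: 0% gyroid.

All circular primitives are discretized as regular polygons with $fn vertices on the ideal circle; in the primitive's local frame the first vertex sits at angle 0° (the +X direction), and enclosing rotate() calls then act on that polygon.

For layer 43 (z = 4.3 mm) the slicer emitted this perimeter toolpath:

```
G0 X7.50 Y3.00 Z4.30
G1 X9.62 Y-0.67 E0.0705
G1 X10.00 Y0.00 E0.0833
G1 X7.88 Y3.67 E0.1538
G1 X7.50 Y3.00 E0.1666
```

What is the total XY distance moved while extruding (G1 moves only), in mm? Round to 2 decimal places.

10.02 mm

Sum the Euclidean lengths of each G1 segment: total = 10.02 mm.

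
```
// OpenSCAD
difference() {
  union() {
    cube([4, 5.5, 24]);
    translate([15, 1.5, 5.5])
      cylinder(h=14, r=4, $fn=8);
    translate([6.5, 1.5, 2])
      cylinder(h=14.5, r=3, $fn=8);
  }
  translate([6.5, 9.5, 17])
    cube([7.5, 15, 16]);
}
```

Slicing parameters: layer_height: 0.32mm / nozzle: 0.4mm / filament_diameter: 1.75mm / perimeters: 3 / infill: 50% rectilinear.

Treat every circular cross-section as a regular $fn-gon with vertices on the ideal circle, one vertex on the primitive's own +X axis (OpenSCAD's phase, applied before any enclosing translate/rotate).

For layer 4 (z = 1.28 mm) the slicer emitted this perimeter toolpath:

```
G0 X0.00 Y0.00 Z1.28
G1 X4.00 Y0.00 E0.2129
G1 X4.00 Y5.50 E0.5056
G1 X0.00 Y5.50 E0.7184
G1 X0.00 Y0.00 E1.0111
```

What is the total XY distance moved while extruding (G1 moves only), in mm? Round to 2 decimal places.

Sum the Euclidean lengths of each G1 segment: total = 19.00 mm.

19.00 mm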